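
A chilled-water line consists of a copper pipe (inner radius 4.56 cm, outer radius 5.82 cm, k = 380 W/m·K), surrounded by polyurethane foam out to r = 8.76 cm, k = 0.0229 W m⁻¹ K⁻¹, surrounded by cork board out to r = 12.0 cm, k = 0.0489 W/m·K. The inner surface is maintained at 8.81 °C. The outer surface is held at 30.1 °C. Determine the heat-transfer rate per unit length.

Q' = 5.51 W/m

Treat each layer as a resistance in series:
  R'_copper = ln(0.0582/0.0456)/(2πk) = 0.2440/(2π·380) = 1.022×10^-4 m·K/W
  R'_polyurethane foam = ln(0.0876/0.0582)/(2πk) = 0.4089/(2π·0.0229) = 2.842 m·K/W
  R'_cork board = ln(0.120/0.0876)/(2πk) = 0.3147/(2π·0.0489) = 1.024 m·K/W
ΣR = 1.022×10^-4 + 2.842 + 1.024 = 3.866 m·K/W
Q' = ΔT/ΣR = (8.81 °C − 30.1 °C)/3.866 = -5.51 W/m
(Negative Q' ⇒ heat flows inward; heat gain = 5.51 W/m.)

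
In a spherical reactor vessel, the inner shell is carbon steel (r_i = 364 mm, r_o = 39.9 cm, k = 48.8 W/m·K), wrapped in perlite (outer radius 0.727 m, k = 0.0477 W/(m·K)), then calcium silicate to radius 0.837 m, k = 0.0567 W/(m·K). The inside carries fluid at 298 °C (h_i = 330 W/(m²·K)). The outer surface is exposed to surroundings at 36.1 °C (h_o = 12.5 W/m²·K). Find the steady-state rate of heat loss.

Q = 122 W

Treat each layer as a resistance in series:
  R_conv,in = 1/(4πr²h) = 1/(4π·0.364²·330) = 0.001820 K/W
  R_carbon steel = (1/0.364 − 1/0.399)/(4πk) = 0.2410/(4π·48.8) = 3.930×10^-4 K/W
  R_perlite = (1/0.399 − 1/0.727)/(4πk) = 1.131/(4π·0.0477) = 1.886 K/W
  R_calcium silicate = (1/0.727 − 1/0.837)/(4πk) = 0.1808/(4π·0.0567) = 0.2537 K/W
  R_conv,out = 1/(4πr²h) = 1/(4π·0.837²·12.5) = 0.009087 K/W
ΣR = 0.001820 + 3.930×10^-4 + 1.886 + 0.2537 + 0.009087 = 2.151 K/W
Q = ΔT/ΣR = (298 °C − 36.1 °C)/2.151 = 122 W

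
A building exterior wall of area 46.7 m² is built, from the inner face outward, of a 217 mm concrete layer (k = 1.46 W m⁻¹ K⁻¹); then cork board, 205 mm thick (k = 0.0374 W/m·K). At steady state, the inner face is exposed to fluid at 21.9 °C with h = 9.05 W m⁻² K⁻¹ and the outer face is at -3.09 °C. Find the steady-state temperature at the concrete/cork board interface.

T = 20.8 °C

Series thermal resistances, inner to outer:
  R_conv,in = 1/(hA) = 1/(9.05·46.7) = 0.002366 K/W
  R_concrete = L/(kA) = 0.217/(1.46·46.7) = 0.003183 K/W
  R_cork board = L/(kA) = 0.205/(0.0374·46.7) = 0.1174 K/W
ΣR = 0.002366 + 0.003183 + 0.1174 = 0.1229 K/W
Q = ΔT/ΣR = (21.9 °C − -3.09 °C)/0.1229 = 203.3 W
From the inner boundary to the concrete/cork board interface, ΣR_partial = 0.005549 K/W.
T_interface = T_in − Q·ΣR_partial = 21.9 °C − (203.3)(0.005549) = 20.8 °C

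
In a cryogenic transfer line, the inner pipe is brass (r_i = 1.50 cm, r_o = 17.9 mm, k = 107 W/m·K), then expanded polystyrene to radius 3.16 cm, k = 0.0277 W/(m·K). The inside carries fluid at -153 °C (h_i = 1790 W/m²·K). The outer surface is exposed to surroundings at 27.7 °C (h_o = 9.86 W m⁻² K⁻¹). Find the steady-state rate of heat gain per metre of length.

Q' = 47.8 W/m

Series thermal resistances, inner to outer:
  R'_conv,in = 1/(2πr h) = 1/(2π·0.0150·1790) = 0.005928 m·K/W
  R'_brass = ln(0.0179/0.0150)/(2πk) = 0.1768/(2π·107) = 2.629×10^-4 m·K/W
  R'_expanded polystyrene = ln(0.0316/0.0179)/(2πk) = 0.5684/(2π·0.0277) = 3.266 m·K/W
  R'_conv,out = 1/(2πr h) = 1/(2π·0.0316·9.86) = 0.5108 m·K/W
ΣR = 0.005928 + 2.629×10^-4 + 3.266 + 0.5108 = 3.783 m·K/W
Q' = ΔT/ΣR = (-153 °C − 27.7 °C)/3.783 = -47.8 W/m
(Negative Q' ⇒ heat flows inward; heat gain = 47.8 W/m.)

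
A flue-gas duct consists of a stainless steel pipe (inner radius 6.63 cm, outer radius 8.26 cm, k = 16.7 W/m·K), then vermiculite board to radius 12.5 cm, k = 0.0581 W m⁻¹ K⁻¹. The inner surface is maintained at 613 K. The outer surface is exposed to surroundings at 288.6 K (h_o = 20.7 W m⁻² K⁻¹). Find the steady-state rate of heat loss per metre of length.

Q' = 271 W/m

Resistance network (inner→outer):
  R'_stainless steel = ln(0.0826/0.0663)/(2πk) = 0.2198/(2π·16.7) = 0.002095 m·K/W
  R'_vermiculite board = ln(0.125/0.0826)/(2πk) = 0.4143/(2π·0.0581) = 1.135 m·K/W
  R'_conv,out = 1/(2πr h) = 1/(2π·0.125·20.7) = 0.06151 m·K/W
ΣR = 0.002095 + 1.135 + 0.06151 = 1.199 m·K/W
Q' = ΔT/ΣR = (613 K − 288.6 K)/1.199 = 271 W/m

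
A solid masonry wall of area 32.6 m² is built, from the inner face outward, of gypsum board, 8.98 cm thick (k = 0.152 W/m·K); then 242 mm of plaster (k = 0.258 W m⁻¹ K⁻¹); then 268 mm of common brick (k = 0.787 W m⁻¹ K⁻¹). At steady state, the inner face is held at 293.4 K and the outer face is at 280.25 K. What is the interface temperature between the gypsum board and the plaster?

Series thermal resistances, inner to outer:
  R_gypsum board = L/(kA) = 0.0898/(0.152·32.6) = 0.01812 K/W
  R_plaster = L/(kA) = 0.242/(0.258·32.6) = 0.02877 K/W
  R_common brick = L/(kA) = 0.268/(0.787·32.6) = 0.01045 K/W
ΣR = 0.01812 + 0.02877 + 0.01045 = 0.05734 K/W
Q = ΔT/ΣR = (293.4 K − 280.25 K)/0.05734 = 229.3 W
From the inner boundary to the gypsum board/plaster interface, ΣR_partial = 0.01812 K/W.
T_interface = T_in − Q·ΣR_partial = 293.4 K − (229.3)(0.01812) = 289.2 K

T = 289.2 K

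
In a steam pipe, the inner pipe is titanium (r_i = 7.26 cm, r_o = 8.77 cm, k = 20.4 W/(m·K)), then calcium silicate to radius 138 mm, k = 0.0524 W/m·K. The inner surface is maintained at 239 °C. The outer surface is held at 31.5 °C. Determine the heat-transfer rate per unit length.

Q' = 151 W/m

Resistance network (inner→outer):
  R'_titanium = ln(0.0877/0.0726)/(2πk) = 0.1890/(2π·20.4) = 0.001474 m·K/W
  R'_calcium silicate = ln(0.138/0.0877)/(2πk) = 0.4533/(2π·0.0524) = 1.377 m·K/W
ΣR = 0.001474 + 1.377 = 1.378 m·K/W
Q' = ΔT/ΣR = (239 °C − 31.5 °C)/1.378 = 151 W/m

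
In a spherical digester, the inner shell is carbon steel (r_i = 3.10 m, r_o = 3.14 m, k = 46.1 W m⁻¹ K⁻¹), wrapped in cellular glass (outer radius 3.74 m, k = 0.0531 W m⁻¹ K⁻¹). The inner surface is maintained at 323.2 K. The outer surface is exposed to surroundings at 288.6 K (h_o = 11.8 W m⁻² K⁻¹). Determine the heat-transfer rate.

Treat each layer as a resistance in series:
  R_carbon steel = (1/3.10 − 1/3.14)/(4πk) = 0.004109/(4π·46.1) = 7.093×10^-6 K/W
  R_cellular glass = (1/3.14 − 1/3.74)/(4πk) = 0.05109/(4π·0.0531) = 0.07657 K/W
  R_conv,out = 1/(4πr²h) = 1/(4π·3.74²·11.8) = 4.821×10^-4 K/W
ΣR = 7.093×10^-6 + 0.07657 + 4.821×10^-4 = 0.07706 K/W
Q = ΔT/ΣR = (323.2 K − 288.6 K)/0.07706 = 449 W

Q = 449 W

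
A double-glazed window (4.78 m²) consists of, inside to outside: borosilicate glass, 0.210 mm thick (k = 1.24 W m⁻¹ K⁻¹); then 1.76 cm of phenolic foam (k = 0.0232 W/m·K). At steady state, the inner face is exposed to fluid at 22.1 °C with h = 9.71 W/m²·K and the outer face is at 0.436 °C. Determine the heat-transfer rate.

Series thermal resistances, inner to outer:
  R_conv,in = 1/(hA) = 1/(9.71·4.78) = 0.02155 K/W
  R_borosilicate glass = L/(kA) = 2.10×10^-4/(1.24·4.78) = 3.543×10^-5 K/W
  R_phenolic foam = L/(kA) = 0.0176/(0.0232·4.78) = 0.1587 K/W
ΣR = 0.02155 + 3.543×10^-5 + 0.1587 = 0.1803 K/W
Q = ΔT/ΣR = (22.1 °C − 0.436 °C)/0.1803 = 120 W

Q = 120 W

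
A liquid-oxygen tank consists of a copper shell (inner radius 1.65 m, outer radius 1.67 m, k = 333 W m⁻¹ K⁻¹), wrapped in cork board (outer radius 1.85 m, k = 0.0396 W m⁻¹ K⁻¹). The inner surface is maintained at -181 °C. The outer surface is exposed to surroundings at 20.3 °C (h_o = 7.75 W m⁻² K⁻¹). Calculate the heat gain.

Series thermal resistances, inner to outer:
  R_copper = (1/1.65 − 1/1.67)/(4πk) = 0.007258/(4π·333) = 1.735×10^-6 K/W
  R_cork board = (1/1.67 − 1/1.85)/(4πk) = 0.05826/(4π·0.0396) = 0.1171 K/W
  R_conv,out = 1/(4πr²h) = 1/(4π·1.85²·7.75) = 0.003000 K/W
ΣR = 1.735×10^-6 + 0.1171 + 0.003000 = 0.1201 K/W
Q = ΔT/ΣR = (-181 °C − 20.3 °C)/0.1201 = -1680 W
(Negative Q ⇒ heat flows inward; heat gain = 1680 W.)

Q = 1680 W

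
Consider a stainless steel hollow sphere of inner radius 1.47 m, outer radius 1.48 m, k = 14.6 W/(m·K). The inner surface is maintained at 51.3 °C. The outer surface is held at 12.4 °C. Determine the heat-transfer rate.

Q = 4πk·ΔT/(1/r₁ − 1/r₂) = 4π × 14.6 × 38.9 / (1/1.47 − 1/1.48) = 1.55×10^6 W

Q = 1550 kW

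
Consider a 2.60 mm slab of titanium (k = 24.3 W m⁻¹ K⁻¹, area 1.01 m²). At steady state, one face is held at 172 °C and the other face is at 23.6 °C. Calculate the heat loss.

Q = 1400 kW

Q = kA·ΔT/L = 24.3 × 1.01 × |172 °C − 23.6 °C| / 0.00260 = 1.40×10^6 W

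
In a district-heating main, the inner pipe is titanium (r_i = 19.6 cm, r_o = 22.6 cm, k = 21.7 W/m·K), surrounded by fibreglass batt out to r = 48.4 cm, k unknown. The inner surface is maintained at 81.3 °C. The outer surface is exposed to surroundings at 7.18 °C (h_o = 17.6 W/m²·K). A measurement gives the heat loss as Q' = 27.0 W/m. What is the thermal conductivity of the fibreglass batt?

k = 0.0445 W/m·K

ΣR = ΔT/Q' = |81.3 − 7.18|/27.0 = 2.745 m·K/W
Known resistances:
  R'_titanium = ln(0.226/0.196)/(2πk) = 0.1424/(2π·21.7) = 0.001045 m·K/W
  R'_conv,out = 1/(2πr h) = 1/(2π·0.484·17.6) = 0.01868 m·K/W
R_fibreglass batt = ΣR − ΣR_known = 2.745 − 0.01972 = 2.725 m·K/W
ln(r₂/r₁)/(2πk) = 2.725 ⇒ k = 0.7615/(2π·2.725) = 0.0445 W/m·K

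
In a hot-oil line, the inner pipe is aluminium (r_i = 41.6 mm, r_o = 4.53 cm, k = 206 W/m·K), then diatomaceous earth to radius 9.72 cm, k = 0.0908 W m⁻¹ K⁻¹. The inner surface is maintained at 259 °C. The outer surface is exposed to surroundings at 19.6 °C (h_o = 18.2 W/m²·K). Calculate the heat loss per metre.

Treat each layer as a resistance in series:
  R'_aluminium = ln(0.0453/0.0416)/(2πk) = 0.08521/(2π·206) = 6.583×10^-5 m·K/W
  R'_diatomaceous earth = ln(0.0972/0.0453)/(2πk) = 0.7635/(2π·0.0908) = 1.338 m·K/W
  R'_conv,out = 1/(2πr h) = 1/(2π·0.0972·18.2) = 0.08997 m·K/W
ΣR = 6.583×10^-5 + 1.338 + 0.08997 = 1.428 m·K/W
Q' = ΔT/ΣR = (259 °C − 19.6 °C)/1.428 = 168 W/m

Q' = 168 W/m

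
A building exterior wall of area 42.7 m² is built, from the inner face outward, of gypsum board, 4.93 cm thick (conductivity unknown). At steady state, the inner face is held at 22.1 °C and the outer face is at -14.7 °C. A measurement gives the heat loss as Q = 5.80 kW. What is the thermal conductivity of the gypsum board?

k = 0.182 W/m·K

ΣR = ΔT/Q = |22.1 − -14.7|/5800 = 0.006345 K/W
L/(kA) = 0.006345 ⇒ k = 0.0493/(0.006345·42.7) = 0.182 W/m·K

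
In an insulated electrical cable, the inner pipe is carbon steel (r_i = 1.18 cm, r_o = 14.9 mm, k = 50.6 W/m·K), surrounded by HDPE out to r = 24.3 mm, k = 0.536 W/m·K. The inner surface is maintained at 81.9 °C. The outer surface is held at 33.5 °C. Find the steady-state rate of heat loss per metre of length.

Q' = 332 W/m

Series thermal resistances, inner to outer:
  R'_carbon steel = ln(0.0149/0.0118)/(2πk) = 0.2333/(2π·50.6) = 7.337×10^-4 m·K/W
  R'_HDPE = ln(0.0243/0.0149)/(2πk) = 0.4891/(2π·0.536) = 0.1452 m·K/W
ΣR = 7.337×10^-4 + 0.1452 = 0.1459 m·K/W
Q' = ΔT/ΣR = (81.9 °C − 33.5 °C)/0.1459 = 332 W/m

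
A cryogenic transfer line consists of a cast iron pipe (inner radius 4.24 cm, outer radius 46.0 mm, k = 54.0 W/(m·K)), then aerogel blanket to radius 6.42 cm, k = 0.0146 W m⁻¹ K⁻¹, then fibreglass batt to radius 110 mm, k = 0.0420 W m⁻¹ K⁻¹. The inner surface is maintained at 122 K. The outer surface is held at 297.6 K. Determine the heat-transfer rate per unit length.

Series thermal resistances, inner to outer:
  R'_cast iron = ln(0.0460/0.0424)/(2πk) = 0.08149/(2π·54.0) = 2.402×10^-4 m·K/W
  R'_aerogel blanket = ln(0.0642/0.0460)/(2πk) = 0.3334/(2π·0.0146) = 3.634 m·K/W
  R'_fibreglass batt = ln(0.110/0.0642)/(2πk) = 0.5385/(2π·0.0420) = 2.041 m·K/W
ΣR = 2.402×10^-4 + 3.634 + 2.041 = 5.675 m·K/W
Q' = ΔT/ΣR = (122 K − 297.6 K)/5.675 = -30.9 W/m
(Negative Q' ⇒ heat flows inward; heat gain = 30.9 W/m.)

Q' = 30.9 W/m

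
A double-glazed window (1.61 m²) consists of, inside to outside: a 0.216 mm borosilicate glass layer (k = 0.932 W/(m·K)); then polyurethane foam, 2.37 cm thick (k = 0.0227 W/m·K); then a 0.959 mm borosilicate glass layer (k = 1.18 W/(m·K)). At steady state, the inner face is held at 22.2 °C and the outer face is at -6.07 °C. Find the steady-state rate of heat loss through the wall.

Treat each layer as a resistance in series:
  R_borosilicate glass = L/(kA) = 2.16×10^-4/(0.932·1.61) = 1.440×10^-4 K/W
  R_polyurethane foam = L/(kA) = 0.0237/(0.0227·1.61) = 0.6485 K/W
  R_borosilicate glass = L/(kA) = 9.59×10^-4/(1.18·1.61) = 5.048×10^-4 K/W
ΣR = 1.440×10^-4 + 0.6485 + 5.048×10^-4 = 0.6491 K/W
Q = ΔT/ΣR = (22.2 °C − -6.07 °C)/0.6491 = 43.6 W

Q = 43.6 W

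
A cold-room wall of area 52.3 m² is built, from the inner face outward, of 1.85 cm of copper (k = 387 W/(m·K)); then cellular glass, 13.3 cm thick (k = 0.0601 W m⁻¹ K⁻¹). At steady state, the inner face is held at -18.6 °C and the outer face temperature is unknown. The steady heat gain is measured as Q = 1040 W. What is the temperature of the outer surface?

Sum the resistances:
  R_copper = L/(kA) = 0.0185/(387·52.3) = 9.140×10^-7 K/W
  R_cellular glass = L/(kA) = 0.133/(0.0601·52.3) = 0.04231 K/W
ΣR = 0.04231 K/W
ΔT = Q·ΣR = 1040 × 0.04231 = 44.00 K
Heat flows inward, so T_out = T_in + ΔT = -18.6 + 44.00 = 25.4 °C

T_out = 25.4 °C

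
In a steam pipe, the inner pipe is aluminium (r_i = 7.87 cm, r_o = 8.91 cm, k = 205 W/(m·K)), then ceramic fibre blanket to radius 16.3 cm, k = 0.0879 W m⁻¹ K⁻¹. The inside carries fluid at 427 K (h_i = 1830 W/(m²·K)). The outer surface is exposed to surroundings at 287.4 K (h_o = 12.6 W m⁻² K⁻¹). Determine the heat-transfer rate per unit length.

Resistance network (inner→outer):
  R'_conv,in = 1/(2πr h) = 1/(2π·0.0787·1830) = 0.001105 m·K/W
  R'_aluminium = ln(0.0891/0.0787)/(2πk) = 0.1241/(2π·205) = 9.636×10^-5 m·K/W
  R'_ceramic fibre blanket = ln(0.163/0.0891)/(2πk) = 0.6040/(2π·0.0879) = 1.094 m·K/W
  R'_conv,out = 1/(2πr h) = 1/(2π·0.163·12.6) = 0.07749 m·K/W
ΣR = 0.001105 + 9.636×10^-5 + 1.094 + 0.07749 = 1.173 m·K/W
Q' = ΔT/ΣR = (427 K − 287.4 K)/1.173 = 119 W/m

Q' = 119 W/m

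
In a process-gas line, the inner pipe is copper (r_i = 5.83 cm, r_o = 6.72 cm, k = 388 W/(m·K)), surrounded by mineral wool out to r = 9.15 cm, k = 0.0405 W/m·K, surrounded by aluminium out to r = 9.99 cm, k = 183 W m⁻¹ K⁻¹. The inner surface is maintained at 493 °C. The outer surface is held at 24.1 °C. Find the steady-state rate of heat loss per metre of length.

Q' = 387 W/m

Resistance network (inner→outer):
  R'_copper = ln(0.0672/0.0583)/(2πk) = 0.1421/(2π·388) = 5.828×10^-5 m·K/W
  R'_mineral wool = ln(0.0915/0.0672)/(2πk) = 0.3087/(2π·0.0405) = 1.213 m·K/W
  R'_aluminium = ln(0.0999/0.0915)/(2πk) = 0.08783/(2π·183) = 7.639×10^-5 m·K/W
ΣR = 5.828×10^-5 + 1.213 + 7.639×10^-5 = 1.213 m·K/W
Q' = ΔT/ΣR = (493 °C − 24.1 °C)/1.213 = 387 W/m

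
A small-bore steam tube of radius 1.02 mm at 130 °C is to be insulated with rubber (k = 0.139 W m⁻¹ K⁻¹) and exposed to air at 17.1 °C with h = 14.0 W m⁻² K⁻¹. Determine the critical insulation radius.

For a cylinder, r_cr = k_ins/h = 0.139/14.0 = 0.00993 m = 0.993 cm

r_cr = 0.993 cm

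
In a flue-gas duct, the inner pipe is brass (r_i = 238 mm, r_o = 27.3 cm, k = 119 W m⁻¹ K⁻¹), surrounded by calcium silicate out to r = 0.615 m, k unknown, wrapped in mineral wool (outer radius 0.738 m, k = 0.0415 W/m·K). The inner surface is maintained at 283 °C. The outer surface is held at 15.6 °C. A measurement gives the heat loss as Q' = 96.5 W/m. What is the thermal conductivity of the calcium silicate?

ΣR = ΔT/Q' = |283 − 15.6|/96.5 = 2.771 m·K/W
Known resistances:
  R'_brass = ln(0.273/0.238)/(2πk) = 0.1372/(2π·119) = 1.835×10^-4 m·K/W
  R'_mineral wool = ln(0.738/0.615)/(2πk) = 0.1823/(2π·0.0415) = 0.6992 m·K/W
R_calcium silicate = ΣR − ΣR_known = 2.771 − 0.6994 = 2.072 m·K/W
ln(r₂/r₁)/(2πk) = 2.072 ⇒ k = 0.8122/(2π·2.072) = 0.0624 W/m·K

k = 0.0624 W/m·K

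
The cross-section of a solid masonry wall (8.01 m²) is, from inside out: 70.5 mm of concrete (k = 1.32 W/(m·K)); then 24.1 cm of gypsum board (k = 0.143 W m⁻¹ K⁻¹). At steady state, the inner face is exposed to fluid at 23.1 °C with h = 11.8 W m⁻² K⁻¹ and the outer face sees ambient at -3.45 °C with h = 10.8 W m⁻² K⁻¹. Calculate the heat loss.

Resistance network (inner→outer):
  R_conv,in = 1/(hA) = 1/(11.8·8.01) = 0.01058 K/W
  R_concrete = L/(kA) = 0.0705/(1.32·8.01) = 0.006668 K/W
  R_gypsum board = L/(kA) = 0.241/(0.143·8.01) = 0.2104 K/W
  R_conv,out = 1/(hA) = 1/(10.8·8.01) = 0.01156 K/W
ΣR = 0.01058 + 0.006668 + 0.2104 + 0.01156 = 0.2392 K/W
Q = ΔT/ΣR = (23.1 °C − -3.45 °C)/0.2392 = 111 W

Q = 111 W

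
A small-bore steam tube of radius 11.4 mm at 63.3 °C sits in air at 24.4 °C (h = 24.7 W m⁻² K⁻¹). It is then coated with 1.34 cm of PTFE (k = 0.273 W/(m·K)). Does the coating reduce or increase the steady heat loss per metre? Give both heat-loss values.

reduces: 68.8 → 54.6 W/m

Critical radius for a cylinder: r_cr = k/h = 0.0111 m = 1.11 cm.
Outer radius after coating: r₂ = 0.0114 + 0.0134 = 0.0248 m.
Since r₁ ≥ r_cr, any added insulation reduces the heat loss.
Bare: R = 1/(2πr₁h) = 0.5652 m·K/W; Q = 38.9/0.5652 = 68.8 W/m.
Coated: R = R_cond + R_conv = 0.7129 m·K/W; Q = 38.9/0.7129 = 54.6 W/m.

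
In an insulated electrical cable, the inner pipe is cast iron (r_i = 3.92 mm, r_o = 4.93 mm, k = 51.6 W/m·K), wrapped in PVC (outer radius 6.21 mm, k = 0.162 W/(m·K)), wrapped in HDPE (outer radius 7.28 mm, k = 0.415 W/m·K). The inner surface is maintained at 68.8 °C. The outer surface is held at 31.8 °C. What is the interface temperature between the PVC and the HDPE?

T = 39.6 °C

Treat each layer as a resistance in series:
  R'_cast iron = ln(0.00493/0.00392)/(2πk) = 0.2292/(2π·51.6) = 7.071×10^-4 m·K/W
  R'_PVC = ln(0.00621/0.00493)/(2πk) = 0.2308/(2π·0.162) = 0.2268 m·K/W
  R'_HDPE = ln(0.00728/0.00621)/(2πk) = 0.1590/(2π·0.415) = 0.06097 m·K/W
ΣR = 7.071×10^-4 + 0.2268 + 0.06097 = 0.2885 m·K/W
Q' = ΔT/ΣR = (68.8 °C − 31.8 °C)/0.2885 = 128.2 W/m
From the inner boundary to the PVC/HDPE interface, ΣR_partial = 0.2275 m·K/W.
T_interface = T_in − Q'·ΣR_partial = 68.8 °C − (128.2)(0.2275) = 39.6 °C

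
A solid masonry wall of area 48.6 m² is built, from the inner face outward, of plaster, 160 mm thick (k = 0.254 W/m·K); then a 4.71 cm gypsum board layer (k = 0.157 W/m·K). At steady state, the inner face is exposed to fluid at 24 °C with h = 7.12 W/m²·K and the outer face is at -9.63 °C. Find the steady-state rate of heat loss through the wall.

Resistance network (inner→outer):
  R_conv,in = 1/(hA) = 1/(7.12·48.6) = 0.002890 K/W
  R_plaster = L/(kA) = 0.160/(0.254·48.6) = 0.01296 K/W
  R_gypsum board = L/(kA) = 0.0471/(0.157·48.6) = 0.006173 K/W
ΣR = 0.002890 + 0.01296 + 0.006173 = 0.02202 K/W
Q = ΔT/ΣR = (24 °C − -9.63 °C)/0.02202 = 1530 W

Q = 1530 W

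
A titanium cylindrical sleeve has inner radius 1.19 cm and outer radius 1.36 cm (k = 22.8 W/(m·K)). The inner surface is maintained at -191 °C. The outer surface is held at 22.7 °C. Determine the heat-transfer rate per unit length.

Q' = 2πk·ΔT/ln(r₂/r₁) = 2π × 22.8 × 213.7 / ln(0.0136/0.0119) = 2.29×10^5 W/m

Q' = 229 kW/m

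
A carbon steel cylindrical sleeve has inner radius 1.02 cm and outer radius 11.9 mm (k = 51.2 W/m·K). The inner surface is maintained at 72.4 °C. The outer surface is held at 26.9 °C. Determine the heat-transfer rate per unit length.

Q' = 2πk·ΔT/ln(r₂/r₁) = 2π × 51.2 × 45.5 / ln(0.0119/0.0102) = 95000 W/m

Q' = 95.0 kW/m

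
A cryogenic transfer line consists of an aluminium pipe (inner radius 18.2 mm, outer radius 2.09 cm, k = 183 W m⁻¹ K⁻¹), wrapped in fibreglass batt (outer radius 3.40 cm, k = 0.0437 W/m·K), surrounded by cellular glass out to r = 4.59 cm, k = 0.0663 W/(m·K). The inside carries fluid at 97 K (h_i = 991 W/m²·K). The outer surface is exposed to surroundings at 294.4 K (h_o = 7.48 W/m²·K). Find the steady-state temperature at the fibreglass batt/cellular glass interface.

T = 215.6 K

Treat each layer as a resistance in series:
  R'_conv,in = 1/(2πr h) = 1/(2π·0.0182·991) = 0.008824 m·K/W
  R'_aluminium = ln(0.0209/0.0182)/(2πk) = 0.1383/(2π·183) = 1.203×10^-4 m·K/W
  R'_fibreglass batt = ln(0.0340/0.0209)/(2πk) = 0.4866/(2π·0.0437) = 1.772 m·K/W
  R'_cellular glass = ln(0.0459/0.0340)/(2πk) = 0.3001/(2π·0.0663) = 0.7204 m·K/W
  R'_conv,out = 1/(2πr h) = 1/(2π·0.0459·7.48) = 0.4636 m·K/W
ΣR = 0.008824 + 1.203×10^-4 + 1.772 + 0.7204 + 0.4636 = 2.965 m·K/W
Q' = ΔT/ΣR = (97 K − 294.4 K)/2.965 = -66.58 W/m
From the inner boundary to the fibreglass batt/cellular glass interface, ΣR_partial = 1.781 m·K/W.
T_interface = T_in − Q'·ΣR_partial = 97 K − (-66.58)(1.781) = 215.6 K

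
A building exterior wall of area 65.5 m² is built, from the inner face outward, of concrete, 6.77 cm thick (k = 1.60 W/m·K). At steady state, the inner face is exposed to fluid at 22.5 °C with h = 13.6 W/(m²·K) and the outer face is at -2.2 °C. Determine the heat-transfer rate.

Q = 14000 W

Resistance network (inner→outer):
  R_conv,in = 1/(hA) = 1/(13.6·65.5) = 0.001123 K/W
  R_concrete = L/(kA) = 0.0677/(1.60·65.5) = 6.460×10^-4 K/W
ΣR = 0.001123 + 6.460×10^-4 = 0.001769 K/W
Q = ΔT/ΣR = (22.5 °C − -2.2 °C)/0.001769 = 14000 W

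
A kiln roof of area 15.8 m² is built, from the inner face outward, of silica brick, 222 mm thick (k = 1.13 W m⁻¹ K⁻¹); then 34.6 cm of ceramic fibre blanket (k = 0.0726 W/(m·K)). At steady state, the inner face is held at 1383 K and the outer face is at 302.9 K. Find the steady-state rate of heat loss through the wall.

Resistance network (inner→outer):
  R_silica brick = L/(kA) = 0.222/(1.13·15.8) = 0.01243 K/W
  R_ceramic fibre blanket = L/(kA) = 0.346/(0.0726·15.8) = 0.3016 K/W
ΣR = 0.01243 + 0.3016 = 0.3140 K/W
Q = ΔT/ΣR = (1383 K − 302.9 K)/0.3140 = 3440 W

Q = 3.44 kW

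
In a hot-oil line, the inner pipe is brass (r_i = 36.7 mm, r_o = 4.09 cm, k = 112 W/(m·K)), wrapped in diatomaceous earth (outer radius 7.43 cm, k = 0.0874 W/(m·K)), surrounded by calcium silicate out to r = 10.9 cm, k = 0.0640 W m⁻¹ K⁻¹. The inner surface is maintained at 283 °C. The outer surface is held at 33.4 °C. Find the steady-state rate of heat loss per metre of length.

Q' = 122 W/m

Treat each layer as a resistance in series:
  R'_brass = ln(0.0409/0.0367)/(2πk) = 0.1084/(2π·112) = 1.540×10^-4 m·K/W
  R'_diatomaceous earth = ln(0.0743/0.0409)/(2πk) = 0.5970/(2π·0.0874) = 1.087 m·K/W
  R'_calcium silicate = ln(0.109/0.0743)/(2πk) = 0.3832/(2π·0.0640) = 0.9530 m·K/W
ΣR = 1.540×10^-4 + 1.087 + 0.9530 = 2.040 m·K/W
Q' = ΔT/ΣR = (283 °C − 33.4 °C)/2.040 = 122 W/m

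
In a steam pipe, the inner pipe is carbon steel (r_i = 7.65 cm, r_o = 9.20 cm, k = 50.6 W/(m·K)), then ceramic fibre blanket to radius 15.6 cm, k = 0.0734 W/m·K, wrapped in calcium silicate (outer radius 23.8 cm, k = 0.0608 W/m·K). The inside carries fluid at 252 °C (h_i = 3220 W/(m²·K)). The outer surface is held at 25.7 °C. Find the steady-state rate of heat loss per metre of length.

Series thermal resistances, inner to outer:
  R'_conv,in = 1/(2πr h) = 1/(2π·0.0765·3220) = 6.461×10^-4 m·K/W
  R'_carbon steel = ln(0.0920/0.0765)/(2πk) = 0.1845/(2π·50.6) = 5.803×10^-4 m·K/W
  R'_ceramic fibre blanket = ln(0.156/0.0920)/(2πk) = 0.5281/(2π·0.0734) = 1.145 m·K/W
  R'_calcium silicate = ln(0.238/0.156)/(2πk) = 0.4224/(2π·0.0608) = 1.106 m·K/W
ΣR = 6.461×10^-4 + 5.803×10^-4 + 1.145 + 1.106 = 2.252 m·K/W
Q' = ΔT/ΣR = (252 °C − 25.7 °C)/2.252 = 100 W/m

Q' = 100 W/m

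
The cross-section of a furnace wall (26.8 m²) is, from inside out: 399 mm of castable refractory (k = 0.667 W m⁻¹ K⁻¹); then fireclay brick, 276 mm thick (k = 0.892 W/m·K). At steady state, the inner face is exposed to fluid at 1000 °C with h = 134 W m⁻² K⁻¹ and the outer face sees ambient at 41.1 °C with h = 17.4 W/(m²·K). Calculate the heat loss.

Resistance network (inner→outer):
  R_conv,in = 1/(hA) = 1/(134·26.8) = 2.785×10^-4 K/W
  R_castable refractory = L/(kA) = 0.399/(0.667·26.8) = 0.02232 K/W
  R_fireclay brick = L/(kA) = 0.276/(0.892·26.8) = 0.01155 K/W
  R_conv,out = 1/(hA) = 1/(17.4·26.8) = 0.002144 K/W
ΣR = 2.785×10^-4 + 0.02232 + 0.01155 + 0.002144 = 0.03629 K/W
Q = ΔT/ΣR = (1000 °C − 41.1 °C)/0.03629 = 26400 W

Q = 26.4 kW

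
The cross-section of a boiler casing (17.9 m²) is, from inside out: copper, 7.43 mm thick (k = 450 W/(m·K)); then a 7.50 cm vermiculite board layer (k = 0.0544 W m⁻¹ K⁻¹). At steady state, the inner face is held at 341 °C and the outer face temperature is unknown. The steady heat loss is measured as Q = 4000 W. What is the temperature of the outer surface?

T_out = 32.9 °C

Series resistances:
  R_copper = L/(kA) = 0.00743/(450·17.9) = 9.224×10^-7 K/W
  R_vermiculite board = L/(kA) = 0.0750/(0.0544·17.9) = 0.07702 K/W
ΣR = 0.07702 K/W
ΔT = Q·ΣR = 4000 × 0.07702 = 308.1 K
Heat flows outward, so T_out = T_in − ΔT = 341 − 308.1 = 32.9 °C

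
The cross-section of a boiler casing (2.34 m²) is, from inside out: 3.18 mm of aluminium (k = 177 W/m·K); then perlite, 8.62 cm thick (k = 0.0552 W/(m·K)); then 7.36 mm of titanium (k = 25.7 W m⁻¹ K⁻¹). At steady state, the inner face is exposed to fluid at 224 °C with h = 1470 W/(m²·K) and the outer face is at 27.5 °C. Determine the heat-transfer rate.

Q = 294 W

Treat each layer as a resistance in series:
  R_conv,in = 1/(hA) = 1/(1470·2.34) = 2.907×10^-4 K/W
  R_aluminium = L/(kA) = 0.00318/(177·2.34) = 7.678×10^-6 K/W
  R_perlite = L/(kA) = 0.0862/(0.0552·2.34) = 0.6673 K/W
  R_titanium = L/(kA) = 0.00736/(25.7·2.34) = 1.224×10^-4 K/W
ΣR = 2.907×10^-4 + 7.678×10^-6 + 0.6673 + 1.224×10^-4 = 0.6677 K/W
Q = ΔT/ΣR = (224 °C − 27.5 °C)/0.6677 = 294 W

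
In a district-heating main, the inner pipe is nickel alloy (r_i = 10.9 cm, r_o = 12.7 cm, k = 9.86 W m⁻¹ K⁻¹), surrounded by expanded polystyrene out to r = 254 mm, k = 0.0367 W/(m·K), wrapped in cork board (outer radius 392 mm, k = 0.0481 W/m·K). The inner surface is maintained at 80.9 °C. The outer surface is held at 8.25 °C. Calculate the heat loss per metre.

Q' = 16.3 W/m

Treat each layer as a resistance in series:
  R'_nickel alloy = ln(0.127/0.109)/(2πk) = 0.1528/(2π·9.86) = 0.002467 m·K/W
  R'_expanded polystyrene = ln(0.254/0.127)/(2πk) = 0.6931/(2π·0.0367) = 3.006 m·K/W
  R'_cork board = ln(0.392/0.254)/(2πk) = 0.4339/(2π·0.0481) = 1.436 m·K/W
ΣR = 0.002467 + 3.006 + 1.436 = 4.444 m·K/W
Q' = ΔT/ΣR = (80.9 °C − 8.25 °C)/4.444 = 16.3 W/m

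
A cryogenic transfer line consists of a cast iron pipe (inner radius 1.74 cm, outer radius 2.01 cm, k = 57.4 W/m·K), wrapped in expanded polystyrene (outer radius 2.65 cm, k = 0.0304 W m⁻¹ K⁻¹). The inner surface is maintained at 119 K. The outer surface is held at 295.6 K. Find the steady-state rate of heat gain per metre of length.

Resistance network (inner→outer):
  R'_cast iron = ln(0.0201/0.0174)/(2πk) = 0.1442/(2π·57.4) = 4.000×10^-4 m·K/W
  R'_expanded polystyrene = ln(0.0265/0.0201)/(2πk) = 0.2764/(2π·0.0304) = 1.447 m·K/W
ΣR = 4.000×10^-4 + 1.447 = 1.447 m·K/W
Q' = ΔT/ΣR = (119 K − 295.6 K)/1.447 = -122 W/m
(Negative Q' ⇒ heat flows inward; heat gain = 122 W/m.)

Q' = 122 W/m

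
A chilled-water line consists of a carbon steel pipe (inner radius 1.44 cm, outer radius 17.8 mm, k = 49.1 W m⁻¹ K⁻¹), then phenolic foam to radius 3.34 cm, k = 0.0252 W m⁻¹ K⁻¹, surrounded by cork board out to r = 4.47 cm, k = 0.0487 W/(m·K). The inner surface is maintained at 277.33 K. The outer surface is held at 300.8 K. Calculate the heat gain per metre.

Treat each layer as a resistance in series:
  R'_carbon steel = ln(0.0178/0.0144)/(2πk) = 0.2120/(2π·49.1) = 6.871×10^-4 m·K/W
  R'_phenolic foam = ln(0.0334/0.0178)/(2πk) = 0.6294/(2π·0.0252) = 3.975 m·K/W
  R'_cork board = ln(0.0447/0.0334)/(2πk) = 0.2914/(2π·0.0487) = 0.9524 m·K/W
ΣR = 6.871×10^-4 + 3.975 + 0.9524 = 4.928 m·K/W
Q' = ΔT/ΣR = (277.33 K − 300.8 K)/4.928 = -4.76 W/m
(Negative Q' ⇒ heat flows inward; heat gain = 4.76 W/m.)

Q' = 4.76 W/m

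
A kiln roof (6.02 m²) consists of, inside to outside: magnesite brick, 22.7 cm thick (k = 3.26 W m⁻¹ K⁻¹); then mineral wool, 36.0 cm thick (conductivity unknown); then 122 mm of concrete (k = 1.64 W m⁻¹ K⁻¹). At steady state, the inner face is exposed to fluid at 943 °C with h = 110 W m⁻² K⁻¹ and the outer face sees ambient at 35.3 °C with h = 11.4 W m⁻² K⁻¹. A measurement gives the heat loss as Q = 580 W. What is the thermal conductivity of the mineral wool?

ΣR = ΔT/Q = |943 − 35.3|/580 = 1.565 K/W
Known resistances:
  R_conv,in = 1/(hA) = 1/(110·6.02) = 0.001510 K/W
  R_magnesite brick = L/(kA) = 0.227/(3.26·6.02) = 0.01157 K/W
  R_concrete = L/(kA) = 0.122/(1.64·6.02) = 0.01236 K/W
  R_conv,out = 1/(hA) = 1/(11.4·6.02) = 0.01457 K/W
R_mineral wool = ΣR − ΣR_known = 1.565 − 0.04001 = 1.525 K/W
L/(kA) = 1.525 ⇒ k = 0.360/(1.525·6.02) = 0.0392 W/m·K

k = 0.0392 W/m·K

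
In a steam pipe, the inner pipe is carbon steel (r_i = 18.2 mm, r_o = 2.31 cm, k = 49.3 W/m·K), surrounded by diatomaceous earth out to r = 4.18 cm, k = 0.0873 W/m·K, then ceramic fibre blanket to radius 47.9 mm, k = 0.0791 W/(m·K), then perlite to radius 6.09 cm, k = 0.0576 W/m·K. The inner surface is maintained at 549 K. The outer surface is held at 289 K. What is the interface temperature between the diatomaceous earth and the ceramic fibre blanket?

T = 410 K

Treat each layer as a resistance in series:
  R'_carbon steel = ln(0.0231/0.0182)/(2πk) = 0.2384/(2π·49.3) = 7.697×10^-4 m·K/W
  R'_diatomaceous earth = ln(0.0418/0.0231)/(2πk) = 0.5931/(2π·0.0873) = 1.081 m·K/W
  R'_ceramic fibre blanket = ln(0.0479/0.0418)/(2πk) = 0.1362/(2π·0.0791) = 0.2741 m·K/W
  R'_perlite = ln(0.0609/0.0479)/(2πk) = 0.2401/(2π·0.0576) = 0.6635 m·K/W
ΣR = 7.697×10^-4 + 1.081 + 0.2741 + 0.6635 = 2.019 m·K/W
Q' = ΔT/ΣR = (549 K − 289 K)/2.019 = 128.8 W/m
From the inner boundary to the diatomaceous earth/ceramic fibre blanket interface, ΣR_partial = 1.082 m·K/W.
T_interface = T_in − Q'·ΣR_partial = 549 K − (128.8)(1.082) = 410 K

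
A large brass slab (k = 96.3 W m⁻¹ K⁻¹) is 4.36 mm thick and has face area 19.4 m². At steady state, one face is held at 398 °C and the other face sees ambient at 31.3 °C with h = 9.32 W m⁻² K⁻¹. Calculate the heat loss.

Q = 66300 W

Series thermal resistances, inner to outer:
  R_brass = L/(kA) = 0.00436/(96.3·19.4) = 2.334×10^-6 K/W
  R_conv,out = 1/(hA) = 1/(9.32·19.4) = 0.005531 K/W
ΣR = 2.334×10^-6 + 0.005531 = 0.005533 K/W
Q = ΔT/ΣR = (398 °C − 31.3 °C)/0.005533 = 66300 W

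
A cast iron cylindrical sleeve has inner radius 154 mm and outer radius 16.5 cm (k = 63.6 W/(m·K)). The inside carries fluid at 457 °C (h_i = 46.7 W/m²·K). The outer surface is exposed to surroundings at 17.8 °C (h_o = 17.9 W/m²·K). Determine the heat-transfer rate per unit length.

Resistance network (inner→outer):
  R'_conv,in = 1/(2πr h) = 1/(2π·0.154·46.7) = 0.02213 m·K/W
  R'_cast iron = ln(0.165/0.154)/(2πk) = 0.06899/(2π·63.6) = 1.727×10^-4 m·K/W
  R'_conv,out = 1/(2πr h) = 1/(2π·0.165·17.9) = 0.05389 m·K/W
ΣR = 0.02213 + 1.727×10^-4 + 0.05389 = 0.07619 m·K/W
Q' = ΔT/ΣR = (457 °C − 17.8 °C)/0.07619 = 5760 W/m

Q' = 5.76 kW/m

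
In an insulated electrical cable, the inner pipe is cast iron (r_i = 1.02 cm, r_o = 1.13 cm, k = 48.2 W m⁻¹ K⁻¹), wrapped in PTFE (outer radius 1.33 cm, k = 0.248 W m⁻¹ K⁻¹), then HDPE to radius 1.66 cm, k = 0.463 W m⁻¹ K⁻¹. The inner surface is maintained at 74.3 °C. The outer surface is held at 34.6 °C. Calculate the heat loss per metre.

Series thermal resistances, inner to outer:
  R'_cast iron = ln(0.0113/0.0102)/(2πk) = 0.1024/(2π·48.2) = 3.382×10^-4 m·K/W
  R'_PTFE = ln(0.0133/0.0113)/(2πk) = 0.1630/(2π·0.248) = 0.1046 m·K/W
  R'_HDPE = ln(0.0166/0.0133)/(2πk) = 0.2216/(2π·0.463) = 0.07619 m·K/W
ΣR = 3.382×10^-4 + 0.1046 + 0.07619 = 0.1811 m·K/W
Q' = ΔT/ΣR = (74.3 °C − 34.6 °C)/0.1811 = 219 W/m

Q' = 219 W/m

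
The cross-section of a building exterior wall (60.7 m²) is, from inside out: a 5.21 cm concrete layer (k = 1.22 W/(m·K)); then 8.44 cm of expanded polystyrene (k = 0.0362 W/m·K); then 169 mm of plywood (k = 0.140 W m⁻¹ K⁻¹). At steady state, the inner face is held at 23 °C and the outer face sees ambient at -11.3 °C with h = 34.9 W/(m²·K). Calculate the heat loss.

Treat each layer as a resistance in series:
  R_concrete = L/(kA) = 0.0521/(1.22·60.7) = 7.035×10^-4 K/W
  R_expanded polystyrene = L/(kA) = 0.0844/(0.0362·60.7) = 0.03841 K/W
  R_plywood = L/(kA) = 0.169/(0.140·60.7) = 0.01989 K/W
  R_conv,out = 1/(hA) = 1/(34.9·60.7) = 4.720×10^-4 K/W
ΣR = 7.035×10^-4 + 0.03841 + 0.01989 + 4.720×10^-4 = 0.05948 K/W
Q = ΔT/ΣR = (23 °C − -11.3 °C)/0.05948 = 577 W

Q = 577 W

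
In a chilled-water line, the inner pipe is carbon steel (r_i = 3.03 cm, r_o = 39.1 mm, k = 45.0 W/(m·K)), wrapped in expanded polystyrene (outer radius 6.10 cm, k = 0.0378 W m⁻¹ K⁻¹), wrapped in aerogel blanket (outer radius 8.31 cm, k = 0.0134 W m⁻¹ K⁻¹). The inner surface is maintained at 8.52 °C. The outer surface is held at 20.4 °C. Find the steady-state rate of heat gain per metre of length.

Resistance network (inner→outer):
  R'_carbon steel = ln(0.0391/0.0303)/(2πk) = 0.2550/(2π·45.0) = 9.018×10^-4 m·K/W
  R'_expanded polystyrene = ln(0.0610/0.0391)/(2πk) = 0.4448/(2π·0.0378) = 1.873 m·K/W
  R'_aerogel blanket = ln(0.0831/0.0610)/(2πk) = 0.3092/(2π·0.0134) = 3.672 m·K/W
ΣR = 9.018×10^-4 + 1.873 + 3.672 = 5.546 m·K/W
Q' = ΔT/ΣR = (8.52 °C − 20.4 °C)/5.546 = -2.14 W/m
(Negative Q' ⇒ heat flows inward; heat gain = 2.14 W/m.)

Q' = 2.14 W/m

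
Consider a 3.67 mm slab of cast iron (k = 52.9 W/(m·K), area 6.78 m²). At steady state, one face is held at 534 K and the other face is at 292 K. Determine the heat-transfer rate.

Q = 2.37×10^7 W

Q = kA·ΔT/L = 52.9 × 6.78 × |534 K − 292 K| / 0.00367 = 2.37×10^7 W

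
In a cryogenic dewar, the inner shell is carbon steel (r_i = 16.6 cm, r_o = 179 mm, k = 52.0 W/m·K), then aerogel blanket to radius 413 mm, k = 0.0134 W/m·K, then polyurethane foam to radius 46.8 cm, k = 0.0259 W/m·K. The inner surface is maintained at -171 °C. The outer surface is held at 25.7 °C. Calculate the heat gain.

Q = 10.0 W

Series thermal resistances, inner to outer:
  R_carbon steel = (1/0.166 − 1/0.179)/(4πk) = 0.4375/(4π·52.0) = 6.695×10^-4 K/W
  R_aerogel blanket = (1/0.179 − 1/0.413)/(4πk) = 3.165/(4π·0.0134) = 18.80 K/W
  R_polyurethane foam = (1/0.413 − 1/0.468)/(4πk) = 0.2846/(4π·0.0259) = 0.8743 K/W
ΣR = 6.695×10^-4 + 18.80 + 0.8743 = 19.67 K/W
Q = ΔT/ΣR = (-171 °C − 25.7 °C)/19.67 = -10.0 W
(Negative Q ⇒ heat flows inward; heat gain = 10.0 W.)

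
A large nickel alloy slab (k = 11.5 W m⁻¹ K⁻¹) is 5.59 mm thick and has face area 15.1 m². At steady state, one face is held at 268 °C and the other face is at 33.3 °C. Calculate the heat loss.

Q = 7290 kW

Q = kA·ΔT/L = 11.5 × 15.1 × |268 °C − 33.3 °C| / 0.00559 = 7.29×10^6 W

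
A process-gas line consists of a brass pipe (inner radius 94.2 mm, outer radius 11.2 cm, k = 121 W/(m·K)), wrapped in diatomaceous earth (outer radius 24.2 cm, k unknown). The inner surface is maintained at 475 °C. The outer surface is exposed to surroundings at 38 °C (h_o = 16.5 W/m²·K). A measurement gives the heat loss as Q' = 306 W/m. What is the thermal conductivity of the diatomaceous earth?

ΣR = ΔT/Q' = |475 − 38|/306 = 1.428 m·K/W
Known resistances:
  R'_brass = ln(0.112/0.0942)/(2πk) = 0.1731/(2π·121) = 2.277×10^-4 m·K/W
  R'_conv,out = 1/(2πr h) = 1/(2π·0.242·16.5) = 0.03986 m·K/W
R_diatomaceous earth = ΣR − ΣR_known = 1.428 − 0.04009 = 1.388 m·K/W
ln(r₂/r₁)/(2πk) = 1.388 ⇒ k = 0.7704/(2π·1.388) = 0.0883 W/m·K

k = 0.0883 W/m·K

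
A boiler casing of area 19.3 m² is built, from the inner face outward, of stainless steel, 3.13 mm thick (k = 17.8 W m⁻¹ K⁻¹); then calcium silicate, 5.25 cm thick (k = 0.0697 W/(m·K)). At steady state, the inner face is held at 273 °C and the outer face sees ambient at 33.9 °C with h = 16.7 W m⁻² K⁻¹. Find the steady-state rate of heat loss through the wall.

Q = 5.67 kW

Resistance network (inner→outer):
  R_stainless steel = L/(kA) = 0.00313/(17.8·19.3) = 9.111×10^-6 K/W
  R_calcium silicate = L/(kA) = 0.0525/(0.0697·19.3) = 0.03903 K/W
  R_conv,out = 1/(hA) = 1/(16.7·19.3) = 0.003103 K/W
ΣR = 9.111×10^-6 + 0.03903 + 0.003103 = 0.04214 K/W
Q = ΔT/ΣR = (273 °C − 33.9 °C)/0.04214 = 5670 W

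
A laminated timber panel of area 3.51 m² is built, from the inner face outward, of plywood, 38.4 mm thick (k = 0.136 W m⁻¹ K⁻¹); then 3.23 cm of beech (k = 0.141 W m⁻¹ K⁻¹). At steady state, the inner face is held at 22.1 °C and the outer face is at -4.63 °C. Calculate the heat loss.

Q = 183 W

Resistance network (inner→outer):
  R_plywood = L/(kA) = 0.0384/(0.136·3.51) = 0.08044 K/W
  R_beech = L/(kA) = 0.0323/(0.141·3.51) = 0.06526 K/W
ΣR = 0.08044 + 0.06526 = 0.1457 K/W
Q = ΔT/ΣR = (22.1 °C − -4.63 °C)/0.1457 = 183 W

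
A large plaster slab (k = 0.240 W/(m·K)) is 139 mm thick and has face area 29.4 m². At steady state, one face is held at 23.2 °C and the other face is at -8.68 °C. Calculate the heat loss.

Q = kA·ΔT/L = 0.240 × 29.4 × |23.2 °C − -8.68 °C| / 0.139 = 1620 W

Q = 1620 W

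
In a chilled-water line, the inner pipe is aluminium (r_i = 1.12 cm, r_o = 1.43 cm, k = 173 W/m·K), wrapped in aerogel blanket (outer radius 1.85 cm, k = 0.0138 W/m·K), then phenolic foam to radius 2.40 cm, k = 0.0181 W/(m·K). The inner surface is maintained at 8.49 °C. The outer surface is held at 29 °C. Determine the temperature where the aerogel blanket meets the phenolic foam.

Resistance network (inner→outer):
  R'_aluminium = ln(0.0143/0.0112)/(2πk) = 0.2443/(2π·173) = 2.248×10^-4 m·K/W
  R'_aerogel blanket = ln(0.0185/0.0143)/(2πk) = 0.2575/(2π·0.0138) = 2.970 m·K/W
  R'_phenolic foam = ln(0.0240/0.0185)/(2πk) = 0.2603/(2π·0.0181) = 2.289 m·K/W
ΣR = 2.248×10^-4 + 2.970 + 2.289 = 5.259 m·K/W
Q' = ΔT/ΣR = (8.49 °C − 29 °C)/5.259 = -3.900 W/m
From the inner boundary to the aerogel blanket/phenolic foam interface, ΣR_partial = 2.970 m·K/W.
T_interface = T_in − Q'·ΣR_partial = 8.49 °C − (-3.900)(2.970) = 20.1 °C

T = 20.1 °C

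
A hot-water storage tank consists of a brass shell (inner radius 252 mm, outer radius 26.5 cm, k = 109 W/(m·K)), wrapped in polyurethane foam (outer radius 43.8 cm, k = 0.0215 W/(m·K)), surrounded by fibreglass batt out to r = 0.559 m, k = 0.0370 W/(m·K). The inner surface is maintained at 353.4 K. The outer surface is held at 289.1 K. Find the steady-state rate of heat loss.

Resistance network (inner→outer):
  R_brass = (1/0.252 − 1/0.265)/(4πk) = 0.1947/(4π·109) = 1.421×10^-4 K/W
  R_polyurethane foam = (1/0.265 − 1/0.438)/(4πk) = 1.490/(4π·0.0215) = 5.517 K/W
  R_fibreglass batt = (1/0.438 − 1/0.559)/(4πk) = 0.4942/(4π·0.0370) = 1.063 K/W
ΣR = 1.421×10^-4 + 5.517 + 1.063 = 6.580 K/W
Q = ΔT/ΣR = (353.4 K − 289.1 K)/6.580 = 9.77 W

Q = 9.77 W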